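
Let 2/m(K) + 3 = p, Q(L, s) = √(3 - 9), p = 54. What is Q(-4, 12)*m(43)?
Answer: 2*I*√6/51 ≈ 0.096058*I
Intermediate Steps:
Q(L, s) = I*√6 (Q(L, s) = √(-6) = I*√6)
m(K) = 2/51 (m(K) = 2/(-3 + 54) = 2/51)
Q(-4, 12)*m(43) = (I*√6)*(2/51) = 2*I*√6/51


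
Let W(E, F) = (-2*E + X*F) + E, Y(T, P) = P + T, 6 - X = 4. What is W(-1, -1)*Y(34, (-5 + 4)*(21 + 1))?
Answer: -12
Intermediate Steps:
X = 2 (X = 6 - 1*4 = 6 - 4 = 2)
W(E, F) = -E + 2*F (W(E, F) = (-2*E + 2*F) + E = -E + 2*F)
W(-1, -1)*Y(34, (-5 + 4)*(21 + 1)) = (-1*(-1) + 2*(-1))*((-5 + 4)*(21 + 1) + 34) = (1 - 2)*(-1*22 + 34) = -(-22 + 34) = -1*12 = -12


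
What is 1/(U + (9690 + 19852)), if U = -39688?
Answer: -1/10146 ≈ -9.8561e-5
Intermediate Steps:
1/(U + (9690 + 19852)) = 1/(-39688 + (9690 + 19852)) = 1/(-39688 + 29542) = 1/(-10146) = -1/10146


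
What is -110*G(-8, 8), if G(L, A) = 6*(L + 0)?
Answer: 5280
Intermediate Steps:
G(L, A) = 6*L
-110*G(-8, 8) = -660*(-8) = -110*(-48) = 5280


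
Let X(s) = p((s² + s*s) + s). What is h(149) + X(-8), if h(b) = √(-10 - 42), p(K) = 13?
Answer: 13 + 2*I*√13 ≈ 13.0 + 7.2111*I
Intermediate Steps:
X(s) = 13
h(b) = 2*I*√13 (h(b) = √(-52) = 2*I*√13)
h(149) + X(-8) = 2*I*√13 + 13 = 13 + 2*I*√13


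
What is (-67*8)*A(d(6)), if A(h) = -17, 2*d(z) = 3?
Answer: 9112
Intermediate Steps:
d(z) = 3/2 (d(z) = (½)*3 = 3/2)
(-67*8)*A(d(6)) = -67*8*(-17) = -536*(-17) = 9112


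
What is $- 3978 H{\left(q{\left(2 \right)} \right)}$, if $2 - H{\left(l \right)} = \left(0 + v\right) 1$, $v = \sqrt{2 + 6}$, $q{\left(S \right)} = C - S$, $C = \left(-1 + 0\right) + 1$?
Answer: $-7956 + 7956 \sqrt{2} \approx 3295.5$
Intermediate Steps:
$C = 0$ ($C = -1 + 1 = 0$)
$q{\left(S \right)} = - S$ ($q{\left(S \right)} = 0 - S = - S$)
$v = 2 \sqrt{2}$ ($v = \sqrt{8} = 2 \sqrt{2} \approx 2.8284$)
$H{\left(l \right)} = 2 - 2 \sqrt{2}$ ($H{\left(l \right)} = 2 - \left(0 + 2 \sqrt{2}\right) 1 = 2 - 2 \sqrt{2} \cdot 1 = 2 - 2 \sqrt{2}$)
$- 3978 H{\left(q{\left(2 \right)} \right)} = - 3978 \left(2 - 2 \sqrt{2}\right) = -7956 + 7956 \sqrt{2}$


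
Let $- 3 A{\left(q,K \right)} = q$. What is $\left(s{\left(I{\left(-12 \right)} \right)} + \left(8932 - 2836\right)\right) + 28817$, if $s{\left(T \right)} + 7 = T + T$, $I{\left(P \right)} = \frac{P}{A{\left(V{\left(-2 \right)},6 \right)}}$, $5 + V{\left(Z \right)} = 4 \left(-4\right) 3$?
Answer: $\frac{1849946}{53} \approx 34905.0$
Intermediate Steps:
$V{\left(Z \right)} = -53$ ($V{\left(Z \right)} = -5 + 4 \left(-4\right) 3 = -5 - 48 = -53$)
$A{\left(q,K \right)} = - \frac{q}{3}$
$I{\left(P \right)} = \frac{3 P}{53}$ ($I{\left(P \right)} = \frac{P}{\left(- \frac{1}{3}\right) \left(-53\right)} = \frac{P}{\frac{53}{3}} = P \frac{3}{53} = \frac{3 P}{53}$)
$s{\left(T \right)} = -7 + 2 T$ ($s{\left(T \right)} = -7 + \left(T + T\right) = -7 + 2 T$)
$\left(s{\left(I{\left(-12 \right)} \right)} + \left(8932 - 2836\right)\right) + 28817 = \left(\left(-7 + 2 \cdot \frac{3}{53} \left(-12\right)\right) + \left(8932 - 2836\right)\right) + 28817 = \left(\left(-7 + 2 \left(- \frac{36}{53}\right)\right) + \left(8932 - 2836\right)\right) + 28817 = \left(\left(-7 - \frac{72}{53}\right) + 6096\right) + 28817 = \left(- \frac{443}{53} + 6096\right) + 28817 = \frac{322645}{53} + 28817 = \frac{1849946}{53}$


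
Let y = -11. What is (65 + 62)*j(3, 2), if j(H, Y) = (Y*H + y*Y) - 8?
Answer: -3048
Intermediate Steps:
j(H, Y) = -8 - 11*Y + H*Y (j(H, Y) = (Y*H - 11*Y) - 8 = (H*Y - 11*Y) - 8 = (-11*Y + H*Y) - 8 = -8 - 11*Y + H*Y)
(65 + 62)*j(3, 2) = (65 + 62)*(-8 - 11*2 + 3*2) = 127*(-8 - 22 + 6) = 127*(-24) = -3048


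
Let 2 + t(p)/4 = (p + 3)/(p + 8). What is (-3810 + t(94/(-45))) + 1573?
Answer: -298503/133 ≈ -2244.4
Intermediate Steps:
t(p) = -8 + 4*(3 + p)/(8 + p) (t(p) = -8 + 4*((p + 3)/(p + 8)) = -8 + 4*((3 + p)/(8 + p)) = -8 + 4*(3 + p)/(8 + p))
(-3810 + t(94/(-45))) + 1573 = (-3810 + 4*(-13 - 94/(-45))/(8 + 94/(-45))) + 1573 = (-3810 + 4*(-13 - 94*(-1)/45)/(8 + 94*(-1/45))) + 1573 = (-3810 + 4*(-13 - 1*(-94/45))/(8 - 94/45)) + 1573 = (-3810 + 4*(-13 + 94/45)/(266/45)) + 1573 = (-3810 + 4*(45/266)*(-491/45)) + 1573 = (-3810 - 982/133) + 1573 = -507712/133 + 1573 = -298503/133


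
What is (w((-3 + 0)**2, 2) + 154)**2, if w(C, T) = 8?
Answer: 26244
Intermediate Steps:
(w((-3 + 0)**2, 2) + 154)**2 = (8 + 154)**2 = 162**2 = 26244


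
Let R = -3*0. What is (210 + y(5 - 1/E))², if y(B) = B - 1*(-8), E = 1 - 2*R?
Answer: 49284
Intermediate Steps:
R = 0
E = 1 (E = 1 - 2*0 = 1 + 0 = 1)
y(B) = 8 + B (y(B) = B + 8 = 8 + B)
(210 + y(5 - 1/E))² = (210 + (8 + (5 - 1/1)))² = (210 + (8 + (5 - 1)))² = (210 + (8 + 4))² = (210 + 12)² = 222² = 49284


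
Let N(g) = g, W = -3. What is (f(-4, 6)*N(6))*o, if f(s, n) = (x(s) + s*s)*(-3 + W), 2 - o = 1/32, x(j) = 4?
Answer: -2835/2 ≈ -1417.5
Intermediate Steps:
o = 63/32 (o = 2 - 1/32 = 63/32 ≈ 1.9688)
f(s, n) = -24 - 6*s² (f(s, n) = (4 + s*s)*(-3 - 3) = (4 + s²)*(-6) = -24 - 6*s²)
(f(-4, 6)*N(6))*o = ((-24 - 6*(-4)²)*6)*(63/32) = ((-24 - 6*16)*6)*(63/32) = ((-24 - 96)*6)*(63/32) = -120*6*(63/32) = -720*63/32 = -2835/2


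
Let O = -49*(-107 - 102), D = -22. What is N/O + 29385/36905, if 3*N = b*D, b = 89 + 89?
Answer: 13786825/20615133 ≈ 0.66877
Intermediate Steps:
b = 178
O = 10241 (O = -49*(-209) = 10241)
N = -3916/3 (N = (178*(-22))/3 = (⅓)*(-3916) = -3916/3 ≈ -1305.3)
N/O + 29385/36905 = -3916/3/10241 + 29385/36905 = -3916/3*1/10241 + 29385*(1/36905) = -356/2793 + 5877/7381 = 13786825/20615133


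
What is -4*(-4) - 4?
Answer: 12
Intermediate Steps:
-4*(-4) - 4 = 16 - 4 = 12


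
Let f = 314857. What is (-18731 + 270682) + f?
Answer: 566808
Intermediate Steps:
(-18731 + 270682) + f = (-18731 + 270682) + 314857 = 251951 + 314857 = 566808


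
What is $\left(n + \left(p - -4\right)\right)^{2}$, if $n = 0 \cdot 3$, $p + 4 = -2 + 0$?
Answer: $4$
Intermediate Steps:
$p = -6$ ($p = -4 + \left(-2 + 0\right) = -4 - 2 = -6$)
$n = 0$
$\left(n + \left(p - -4\right)\right)^{2} = \left(0 - 2\right)^{2} = \left(-2\right)^{2} = 4$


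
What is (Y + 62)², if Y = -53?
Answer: 81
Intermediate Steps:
(Y + 62)² = (-53 + 62)² = 9² = 81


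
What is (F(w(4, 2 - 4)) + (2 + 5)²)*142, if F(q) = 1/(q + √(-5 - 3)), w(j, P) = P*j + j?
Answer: 20803/3 - 71*I*√2/6 ≈ 6934.3 - 16.735*I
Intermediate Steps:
w(j, P) = j + P*j
F(q) = 1/(q + 2*I*√2) (F(q) = 1/(q + √(-8)) = 1/(q + 2*I*√2))
(F(w(4, 2 - 4)) + (2 + 5)²)*142 = (1/(4*(1 + (2 - 4)) + 2*I*√2) + (2 + 5)²)*142 = (1/(4*(1 - 2) + 2*I*√2) + 7²)*142 = (1/(4*(-1) + 2*I*√2) + 49)*142 = (1/(-4 + 2*I*√2) + 49)*142 = (49 + 1/(-4 + 2*I*√2))*142 = 6958 + 142/(-4 + 2*I*√2)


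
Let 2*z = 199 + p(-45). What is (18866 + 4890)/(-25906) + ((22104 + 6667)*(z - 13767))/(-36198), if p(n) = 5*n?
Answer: 2567486577148/234436347 ≈ 10952.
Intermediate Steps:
z = -13 (z = (199 + 5*(-45))/2 = (199 - 225)/2 = (½)*(-26) = -13)
(18866 + 4890)/(-25906) + ((22104 + 6667)*(z - 13767))/(-36198) = (18866 + 4890)/(-25906) + ((22104 + 6667)*(-13 - 13767))/(-36198) = 23756*(-1/25906) + (28771*(-13780))*(-1/36198) = -11878/12953 - 396464380*(-1/36198) = -11878/12953 + 198232190/18099 = 2567486577148/234436347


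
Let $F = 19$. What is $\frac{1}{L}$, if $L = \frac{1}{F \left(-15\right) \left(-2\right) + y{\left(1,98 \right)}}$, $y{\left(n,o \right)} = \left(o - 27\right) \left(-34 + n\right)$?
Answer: $-1773$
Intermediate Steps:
$y{\left(n,o \right)} = \left(-34 + n\right) \left(-27 + o\right)$ ($y{\left(n,o \right)} = \left(-27 + o\right) \left(-34 + n\right) = \left(-34 + n\right) \left(-27 + o\right)$)
$L = - \frac{1}{1773}$ ($L = \frac{1}{19 \left(-15\right) \left(-2\right) + \left(918 - 3332 - 27 + 1 \cdot 98\right)} = \frac{1}{\left(-285\right) \left(-2\right) + \left(918 - 3332 - 27 + 98\right)} = \frac{1}{570 - 2343} = \frac{1}{-1773} = - \frac{1}{1773} \approx -0.00056402$)
$\frac{1}{L} = \frac{1}{- \frac{1}{1773}} = -1773$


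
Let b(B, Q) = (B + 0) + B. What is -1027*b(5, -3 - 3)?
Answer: -10270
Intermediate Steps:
b(B, Q) = 2*B (b(B, Q) = B + B = 2*B)
-1027*b(5, -3 - 3) = -2054*5 = -1027*10 = -10270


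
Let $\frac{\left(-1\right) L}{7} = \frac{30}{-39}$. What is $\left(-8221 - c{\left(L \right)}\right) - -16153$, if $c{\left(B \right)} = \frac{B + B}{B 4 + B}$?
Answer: $\frac{39658}{5} \approx 7931.6$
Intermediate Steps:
$L = \frac{70}{13}$ ($L = - 7 \frac{30}{-39} = - 7 \cdot 30 \left(- \frac{1}{39}\right) = \left(-7\right) \left(- \frac{10}{13}\right) = \frac{70}{13} \approx 5.3846$)
$c{\left(B \right)} = \frac{2}{5}$ ($c{\left(B \right)} = \frac{2 B}{4 B + B} = \frac{2 B}{5 B} = 2 B \frac{1}{5 B} = \frac{2}{5}$)
$\left(-8221 - c{\left(L \right)}\right) - -16153 = \left(-8221 - \frac{2}{5}\right) - -16153 = \left(-8221 - \frac{2}{5}\right) + 16153 = - \frac{41107}{5} + 16153 = \frac{39658}{5}$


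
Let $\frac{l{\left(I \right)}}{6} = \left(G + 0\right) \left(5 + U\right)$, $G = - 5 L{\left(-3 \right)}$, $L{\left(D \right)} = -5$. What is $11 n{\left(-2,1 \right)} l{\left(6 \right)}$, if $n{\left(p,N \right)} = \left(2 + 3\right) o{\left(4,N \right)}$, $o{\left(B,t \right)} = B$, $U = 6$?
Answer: $363000$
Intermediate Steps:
$G = 25$ ($G = \left(-5\right) \left(-5\right) = 25$)
$l{\left(I \right)} = 1650$ ($l{\left(I \right)} = 6 \left(25 + 0\right) \left(5 + 6\right) = 6 \cdot 25 \cdot 11 = 6 \cdot 275 = 1650$)
$n{\left(p,N \right)} = 20$ ($n{\left(p,N \right)} = \left(2 + 3\right) 4 = 5 \cdot 4 = 20$)
$11 n{\left(-2,1 \right)} l{\left(6 \right)} = 11 \cdot 20 \cdot 1650 = 220 \cdot 1650 = 363000$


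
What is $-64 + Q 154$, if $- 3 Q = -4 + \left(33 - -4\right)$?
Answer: $-1758$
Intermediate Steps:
$Q = -11$ ($Q = - \frac{-4 + \left(33 - -4\right)}{3} = - \frac{-4 + \left(33 + 4\right)}{3} = - \frac{-4 + 37}{3} = \left(- \frac{1}{3}\right) 33 = -11$)
$-64 + Q 154 = -64 - 1694 = -1758$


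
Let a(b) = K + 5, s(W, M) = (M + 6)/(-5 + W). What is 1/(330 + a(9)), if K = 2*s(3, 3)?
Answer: 1/326 ≈ 0.0030675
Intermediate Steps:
s(W, M) = (6 + M)/(-5 + W)
K = -9 (K = 2*((6 + 3)/(-5 + 3)) = 2*(9/(-2)) = 2*(-1/2*9) = 2*(-9/2) = -9)
a(b) = -4 (a(b) = -9 + 5 = -4)
1/(330 + a(9)) = 1/(330 - 4) = 1/326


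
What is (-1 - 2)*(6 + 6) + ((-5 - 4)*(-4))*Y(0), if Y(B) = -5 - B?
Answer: -216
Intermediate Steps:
(-1 - 2)*(6 + 6) + ((-5 - 4)*(-4))*Y(0) = (-1 - 2)*(6 + 6) + ((-5 - 4)*(-4))*(-5 - 1*0) = -3*12 + (-9*(-4))*(-5 + 0) = -36 + 36*(-5) = -36 - 180 = -216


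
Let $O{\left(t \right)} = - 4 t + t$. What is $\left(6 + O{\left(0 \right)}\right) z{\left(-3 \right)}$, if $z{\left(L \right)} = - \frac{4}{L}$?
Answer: $8$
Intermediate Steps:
$O{\left(t \right)} = - 3 t$
$\left(6 + O{\left(0 \right)}\right) z{\left(-3 \right)} = \left(6 - 0\right) \left(- \frac{4}{-3}\right) = \left(6 + 0\right) \left(\left(-4\right) \left(- \frac{1}{3}\right)\right) = 6 \cdot \frac{4}{3} = 8$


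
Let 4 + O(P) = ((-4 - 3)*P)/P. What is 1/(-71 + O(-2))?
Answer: -1/82 ≈ -0.012195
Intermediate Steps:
O(P) = -11 (O(P) = -4 + ((-4 - 3)*P)/P = -4 + (-7*P)/P = -4 - 7 = -11)
1/(-71 + O(-2)) = 1/(-71 - 11) = 1/(-82) = -1/82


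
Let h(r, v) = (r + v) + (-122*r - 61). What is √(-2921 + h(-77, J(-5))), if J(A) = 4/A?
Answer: 9*√1955/5 ≈ 79.588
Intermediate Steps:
h(r, v) = -61 + v - 121*r (h(r, v) = (r + v) + (-61 - 122*r) = -61 + v - 121*r)
√(-2921 + h(-77, J(-5))) = √(-2921 + (-61 + 4/(-5) - 121*(-77))) = √(-2921 + (-61 + 4*(-⅕) + 9317)) = √(-2921 + (-61 - ⅘ + 9317)) = √(-2921 + 46276/5) = √(31671/5) = 9*√1955/5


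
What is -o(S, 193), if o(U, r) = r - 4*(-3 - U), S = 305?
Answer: -1425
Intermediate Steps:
o(U, r) = 12 + r + 4*U (o(U, r) = r + (12 + 4*U) = 12 + r + 4*U)
-o(S, 193) = -(12 + 193 + 4*305) = -(12 + 193 + 1220) = -1*1425 = -1425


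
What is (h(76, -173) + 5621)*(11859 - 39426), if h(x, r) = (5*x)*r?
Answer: 1657300473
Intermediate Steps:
h(x, r) = 5*r*x
(h(76, -173) + 5621)*(11859 - 39426) = (5*(-173)*76 + 5621)*(11859 - 39426) = (-65740 + 5621)*(-27567) = -60119*(-27567) = 1657300473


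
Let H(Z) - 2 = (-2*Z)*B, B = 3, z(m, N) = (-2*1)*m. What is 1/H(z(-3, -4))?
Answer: -1/34 ≈ -0.029412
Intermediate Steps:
z(m, N) = -2*m
H(Z) = 2 - 6*Z (H(Z) = 2 - 2*Z*3 = 2 - 6*Z)
1/H(z(-3, -4)) = 1/(2 - (-12)*(-3)) = 1/(2 - 6*6) = 1/(2 - 36) = 1/(-34) = -1/34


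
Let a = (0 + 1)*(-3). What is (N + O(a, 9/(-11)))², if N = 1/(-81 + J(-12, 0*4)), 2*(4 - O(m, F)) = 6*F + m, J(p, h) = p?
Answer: 264160009/4186116 ≈ 63.104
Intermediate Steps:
a = -3 (a = 1*(-3) = -3)
O(m, F) = 4 - 3*F - m/2 (O(m, F) = 4 - (6*F + m)/2 = 4 - (m + 6*F)/2 = 4 + (-3*F - m/2) = 4 - 3*F - m/2)
N = -1/93 (N = 1/(-81 - 12) = 1/(-93) = -1/93 ≈ -0.010753)
(N + O(a, 9/(-11)))² = (-1/93 + (4 - 27/(-11) - ½*(-3)))² = (-1/93 + (4 - 27*(-1)/11 + 3/2))² = (-1/93 + (4 - 3*(-9/11) + 3/2))² = (-1/93 + (4 + 27/11 + 3/2))² = (-1/93 + 175/22)² = (16253/2046)² = 264160009/4186116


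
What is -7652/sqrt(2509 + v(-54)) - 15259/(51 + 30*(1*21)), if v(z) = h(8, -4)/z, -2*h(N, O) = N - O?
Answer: -15259/681 - 11478*sqrt(22582)/11291 ≈ -175.17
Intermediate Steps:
h(N, O) = O/2 - N/2 (h(N, O) = -(N - O)/2 = O/2 - N/2)
v(z) = -6/z (v(z) = ((1/2)*(-4) - 1/2*8)/z = (-2 - 4)/z = -6/z)
-7652/sqrt(2509 + v(-54)) - 15259/(51 + 30*(1*21)) = -7652/sqrt(2509 - 6/(-54)) - 15259/(51 + 30*(1*21)) = -7652/sqrt(2509 - 6*(-1/54)) - 15259/(51 + 30*21) = -7652/sqrt(2509 + 1/9) - 15259/(51 + 630) = -7652*3*sqrt(22582)/22582 - 15259/681 = -7652*3*sqrt(22582)/22582 - 15259*1/681 = -11478*sqrt(22582)/11291 - 15259/681 = -15259/681 - 11478*sqrt(22582)/11291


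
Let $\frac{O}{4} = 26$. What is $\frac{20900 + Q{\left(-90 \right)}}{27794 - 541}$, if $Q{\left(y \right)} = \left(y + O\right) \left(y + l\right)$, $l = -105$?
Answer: $\frac{18170}{27253} \approx 0.66672$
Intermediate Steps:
$O = 104$ ($O = 4 \cdot 26 = 104$)
$Q{\left(y \right)} = \left(-105 + y\right) \left(104 + y\right)$ ($Q{\left(y \right)} = \left(y + 104\right) \left(y - 105\right) = \left(104 + y\right) \left(-105 + y\right) = \left(-105 + y\right) \left(104 + y\right)$)
$\frac{20900 + Q{\left(-90 \right)}}{27794 - 541} = \frac{20900 - \left(10830 - 8100\right)}{27794 - 541} = \frac{20900 + \left(-10920 + 8100 + 90\right)}{27253} = \left(20900 - 2730\right) \frac{1}{27253} = 18170 \cdot \frac{1}{27253} = \frac{18170}{27253}$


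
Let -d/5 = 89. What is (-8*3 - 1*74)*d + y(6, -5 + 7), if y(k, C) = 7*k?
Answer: 43652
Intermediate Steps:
d = -445 (d = -5*89 = -445)
(-8*3 - 1*74)*d + y(6, -5 + 7) = (-8*3 - 1*74)*(-445) + 7*6 = (-24 - 74)*(-445) + 42 = -98*(-445) + 42 = 43610 + 42 = 43652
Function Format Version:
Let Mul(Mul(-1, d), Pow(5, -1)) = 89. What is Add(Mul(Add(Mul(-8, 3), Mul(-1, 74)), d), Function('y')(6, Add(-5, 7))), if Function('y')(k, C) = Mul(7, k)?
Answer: 43652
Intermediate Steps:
d = -445 (d = Mul(-5, 89) = -445)
Add(Mul(Add(Mul(-8, 3), Mul(-1, 74)), d), Function('y')(6, Add(-5, 7))) = Add(Mul(Add(Mul(-8, 3), Mul(-1, 74)), -445), Mul(7, 6)) = Add(Mul(Add(-24, -74), -445), 42) = Add(Mul(-98, -445), 42) = Add(43610, 42) = 43652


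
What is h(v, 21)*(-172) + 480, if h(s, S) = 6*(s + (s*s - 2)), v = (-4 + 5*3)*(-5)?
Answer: -3062496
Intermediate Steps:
v = -55 (v = (-4 + 15)*(-5) = 11*(-5) = -55)
h(s, S) = -12 + 6*s + 6*s**2 (h(s, S) = 6*(s + (s**2 - 2)) = 6*(s + (-2 + s**2)) = 6*(-2 + s + s**2) = -12 + 6*s + 6*s**2)
h(v, 21)*(-172) + 480 = (-12 + 6*(-55) + 6*(-55)**2)*(-172) + 480 = (-12 - 330 + 6*3025)*(-172) + 480 = (-12 - 330 + 18150)*(-172) + 480 = 17808*(-172) + 480 = -3062976 + 480 = -3062496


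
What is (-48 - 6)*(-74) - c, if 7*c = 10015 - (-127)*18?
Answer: 15671/7 ≈ 2238.7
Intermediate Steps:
c = 12301/7 (c = (10015 - (-127)*18)/7 = (10015 - 1*(-2286))/7 = (10015 + 2286)/7 = (⅐)*12301 = 12301/7 ≈ 1757.3)
(-48 - 6)*(-74) - c = (-48 - 6)*(-74) - 1*12301/7 = -54*(-74) - 12301/7 = 3996 - 12301/7 = 15671/7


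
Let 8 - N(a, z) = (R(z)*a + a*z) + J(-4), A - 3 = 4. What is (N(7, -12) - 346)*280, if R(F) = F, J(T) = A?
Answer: -49560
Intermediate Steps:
A = 7 (A = 3 + 4 = 7)
J(T) = 7
N(a, z) = 1 - 2*a*z (N(a, z) = 8 - ((z*a + a*z) + 7) = 8 - ((a*z + a*z) + 7) = 8 - (2*a*z + 7) = 8 - (7 + 2*a*z) = 8 + (-7 - 2*a*z) = 1 - 2*a*z)
(N(7, -12) - 346)*280 = ((1 - 2*7*(-12)) - 346)*280 = ((1 + 168) - 346)*280 = (169 - 346)*280 = -177*280 = -49560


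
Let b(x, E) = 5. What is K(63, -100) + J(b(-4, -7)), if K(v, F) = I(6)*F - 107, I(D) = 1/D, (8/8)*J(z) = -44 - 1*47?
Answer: -644/3 ≈ -214.67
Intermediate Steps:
J(z) = -91 (J(z) = -44 - 1*47 = -44 - 47 = -91)
K(v, F) = -107 + F/6 (K(v, F) = F/6 - 107 = -107 + F/6)
K(63, -100) + J(b(-4, -7)) = (-107 + (1/6)*(-100)) - 91 = (-107 - 50/3) - 91 = -371/3 - 91 = -644/3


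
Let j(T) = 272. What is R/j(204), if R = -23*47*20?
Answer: -5405/68 ≈ -79.485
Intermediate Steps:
R = -21620 (R = -1081*20 = -21620)
R/j(204) = -21620/272 = -21620*1/272 = -5405/68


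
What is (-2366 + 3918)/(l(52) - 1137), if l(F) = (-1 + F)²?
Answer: 194/183 ≈ 1.0601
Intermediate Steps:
(-2366 + 3918)/(l(52) - 1137) = (-2366 + 3918)/((-1 + 52)² - 1137) = 1552/(51² - 1137) = 1552/(2601 - 1137) = 1552/1464 = 1552*(1/1464) = 194/183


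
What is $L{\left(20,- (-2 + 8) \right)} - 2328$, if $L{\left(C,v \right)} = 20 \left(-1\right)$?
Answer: $-2348$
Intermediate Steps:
$L{\left(C,v \right)} = -20$
$L{\left(20,- (-2 + 8) \right)} - 2328 = -20 - 2328 = -2348$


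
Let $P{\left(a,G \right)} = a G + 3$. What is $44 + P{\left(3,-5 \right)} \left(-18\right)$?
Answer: $260$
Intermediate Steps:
$P{\left(a,G \right)} = 3 + G a$ ($P{\left(a,G \right)} = G a + 3 = 3 + G a$)
$44 + P{\left(3,-5 \right)} \left(-18\right) = 44 + \left(3 - 15\right) \left(-18\right) = 44 - -216 = 44 + 216 = 260$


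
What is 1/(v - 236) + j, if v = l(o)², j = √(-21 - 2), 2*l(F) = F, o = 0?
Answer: -1/236 + I*√23 ≈ -0.0042373 + 4.7958*I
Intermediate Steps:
l(F) = F/2
j = I*√23 (j = √(-23) = I*√23 ≈ 4.7958*I)
v = 0 (v = ((½)*0)² = 0² = 0)
1/(v - 236) + j = 1/(0 - 236) + I*√23 = 1/(-236) + I*√23 = -1/236 + I*√23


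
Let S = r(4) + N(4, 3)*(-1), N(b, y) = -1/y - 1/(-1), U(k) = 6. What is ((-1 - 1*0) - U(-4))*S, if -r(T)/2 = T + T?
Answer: 350/3 ≈ 116.67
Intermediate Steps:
r(T) = -4*T (r(T) = -2*(T + T) = -4*T)
N(b, y) = 1 - 1/y (N(b, y) = -1/y - 1*(-1) = -1/y + 1 = 1 - 1/y)
S = -50/3 (S = -4*4 + ((-1 + 3)/3)*(-1) = -16 + ((⅓)*2)*(-1) = -16 + (⅔)*(-1) = -16 - ⅔ = -50/3 ≈ -16.667)
((-1 - 1*0) - U(-4))*S = ((-1 - 1*0) - 1*6)*(-50/3) = ((-1 + 0) - 6)*(-50/3) = (-1 - 6)*(-50/3) = -7*(-50/3) = 350/3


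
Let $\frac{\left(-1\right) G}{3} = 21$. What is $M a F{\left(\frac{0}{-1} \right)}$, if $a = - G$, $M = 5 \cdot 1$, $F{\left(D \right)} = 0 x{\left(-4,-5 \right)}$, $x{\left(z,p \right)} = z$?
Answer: $0$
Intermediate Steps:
$G = -63$ ($G = \left(-3\right) 21 = -63$)
$F{\left(D \right)} = 0$ ($F{\left(D \right)} = 0 \left(-4\right) = 0$)
$M = 5$
$a = 63$ ($a = \left(-1\right) \left(-63\right) = 63$)
$M a F{\left(\frac{0}{-1} \right)} = 5 \cdot 63 \cdot 0 = 315 \cdot 0 = 0$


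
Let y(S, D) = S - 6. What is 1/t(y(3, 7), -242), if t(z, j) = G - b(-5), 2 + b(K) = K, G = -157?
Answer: -1/150 ≈ -0.0066667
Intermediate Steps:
y(S, D) = -6 + S
b(K) = -2 + K
t(z, j) = -150 (t(z, j) = -157 - (-2 - 5) = -157 - 1*(-7) = -157 + 7 = -150)
1/t(y(3, 7), -242) = 1/(-150) = -1/150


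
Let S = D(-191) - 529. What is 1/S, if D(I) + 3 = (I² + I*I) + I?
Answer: 1/72239 ≈ 1.3843e-5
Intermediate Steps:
D(I) = -3 + I + 2*I² (D(I) = -3 + ((I² + I*I) + I) = -3 + ((I² + I²) + I) = -3 + (2*I² + I) = -3 + (I + 2*I²) = -3 + I + 2*I²)
S = 72239 (S = (-3 - 191 + 2*(-191)²) - 529 = (-3 - 191 + 2*36481) - 529 = (-3 - 191 + 72962) - 529 = 72768 - 529 = 72239)
1/S = 1/72239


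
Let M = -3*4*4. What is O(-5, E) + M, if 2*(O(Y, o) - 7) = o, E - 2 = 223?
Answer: 143/2 ≈ 71.500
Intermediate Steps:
E = 225 (E = 2 + 223 = 225)
O(Y, o) = 7 + o/2
M = -48 (M = -12*4 = -48)
O(-5, E) + M = (7 + (½)*225) - 48 = (7 + 225/2) - 48 = 239/2 - 48 = 143/2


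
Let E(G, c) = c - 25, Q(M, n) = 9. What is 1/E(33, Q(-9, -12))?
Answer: -1/16 ≈ -0.062500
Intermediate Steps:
E(G, c) = -25 + c
1/E(33, Q(-9, -12)) = 1/(-25 + 9) = 1/(-16) = -1/16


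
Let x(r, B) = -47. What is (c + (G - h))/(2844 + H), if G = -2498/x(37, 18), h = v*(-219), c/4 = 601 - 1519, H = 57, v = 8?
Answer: -87742/136347 ≈ -0.64352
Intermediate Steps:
c = -3672 (c = 4*(601 - 1519) = 4*(-918) = -3672)
h = -1752 (h = 8*(-219) = -1752)
G = 2498/47 (G = -2498/(-47) = -2498*(-1/47) = 2498/47 ≈ 53.149)
(c + (G - h))/(2844 + H) = (-3672 + (2498/47 - 1*(-1752)))/(2844 + 57) = (-3672 + (2498/47 + 1752))/2901 = (-3672 + 84842/47)*(1/2901) = -87742/47*1/2901 = -87742/136347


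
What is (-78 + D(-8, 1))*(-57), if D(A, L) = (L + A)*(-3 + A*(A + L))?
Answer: 25593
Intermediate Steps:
D(A, L) = (-3 + A*(A + L))*(A + L) (D(A, L) = (A + L)*(-3 + A*(A + L)) = (-3 + A*(A + L))*(A + L))
(-78 + D(-8, 1))*(-57) = (-78 + ((-8)**3 - 3*(-8) - 3*1 - 8*1**2 + 2*1*(-8)**2))*(-57) = (-78 + (-512 + 24 - 3 - 8*1 + 2*1*64))*(-57) = (-78 + (-512 + 24 - 3 - 8 + 128))*(-57) = (-78 - 371)*(-57) = -449*(-57) = 25593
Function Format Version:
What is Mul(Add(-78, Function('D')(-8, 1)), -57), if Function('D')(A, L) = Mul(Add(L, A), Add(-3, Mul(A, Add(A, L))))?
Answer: 25593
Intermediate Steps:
Function('D')(A, L) = Mul(Add(-3, Mul(A, Add(A, L))), Add(A, L)) (Function('D')(A, L) = Mul(Add(A, L), Add(-3, Mul(A, Add(A, L)))) = Mul(Add(-3, Mul(A, Add(A, L))), Add(A, L)))
Mul(Add(-78, Function('D')(-8, 1)), -57) = Mul(Add(-78, Add(Pow(-8, 3), Mul(-3, -8), Mul(-3, 1), Mul(-8, Pow(1, 2)), Mul(2, 1, Pow(-8, 2)))), -57) = Mul(Add(-78, Add(-512, 24, -3, Mul(-8, 1), Mul(2, 1, 64))), -57) = Mul(Add(-78, Add(-512, 24, -3, -8, 128)), -57) = Mul(Add(-78, -371), -57) = Mul(-449, -57) = 25593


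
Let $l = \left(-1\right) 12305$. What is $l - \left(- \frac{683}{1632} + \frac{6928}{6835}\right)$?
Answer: $- \frac{137265467791}{11154720} \approx -12306.0$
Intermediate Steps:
$l = -12305$
$l - \left(- \frac{683}{1632} + \frac{6928}{6835}\right) = -12305 - \left(- \frac{683}{1632} + \frac{6928}{6835}\right) = -12305 - \frac{6638191}{11154720} = - \frac{137265467791}{11154720}$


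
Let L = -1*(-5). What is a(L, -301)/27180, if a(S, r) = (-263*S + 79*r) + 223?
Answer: -24871/27180 ≈ -0.91505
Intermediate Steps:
L = 5
a(S, r) = 223 - 263*S + 79*r
a(L, -301)/27180 = (223 - 263*5 + 79*(-301))/27180 = (223 - 1315 - 23779)*(1/27180) = -24871*1/27180 = -24871/27180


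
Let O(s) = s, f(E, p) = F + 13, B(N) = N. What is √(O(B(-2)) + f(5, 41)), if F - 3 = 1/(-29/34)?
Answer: 2*√2697/29 ≈ 3.5816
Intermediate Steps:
F = 53/29 (F = 3 + 1/(-29/34) = 3 - 34/29 = 53/29 ≈ 1.8276)
f(E, p) = 430/29 (f(E, p) = 53/29 + 13 = 430/29)
√(O(B(-2)) + f(5, 41)) = √(-2 + 430/29) = √(372/29) = 2*√2697/29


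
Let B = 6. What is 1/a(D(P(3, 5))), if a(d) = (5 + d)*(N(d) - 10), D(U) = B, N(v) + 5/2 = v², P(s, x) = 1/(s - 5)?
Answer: 2/517 ≈ 0.0038685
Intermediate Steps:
P(s, x) = 1/(-5 + s)
N(v) = -5/2 + v²
D(U) = 6
a(d) = (5 + d)*(-25/2 + d²) (a(d) = (5 + d)*((-5/2 + d²) - 10) = (5 + d)*(-25/2 + d²))
1/a(D(P(3, 5))) = 1/(-125/2 + 6³ + 5*6² - 25/2*6) = 1/(-125/2 + 216 + 5*36 - 75) = 1/(-125/2 + 216 + 180 - 75) = 1/(517/2) = 2/517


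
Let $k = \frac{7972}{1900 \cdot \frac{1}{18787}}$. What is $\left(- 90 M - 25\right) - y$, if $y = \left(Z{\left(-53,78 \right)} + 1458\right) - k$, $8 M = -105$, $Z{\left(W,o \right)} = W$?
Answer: $\frac{149297339}{1900} \approx 78578.0$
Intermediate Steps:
$k = \frac{37442491}{475}$ ($k = \frac{7972}{1900 \cdot \frac{1}{18787}} = \frac{7972}{\frac{1900}{18787}} = 7972 \cdot \frac{18787}{1900} = \frac{37442491}{475} \approx 78826.0$)
$M = - \frac{105}{8}$ ($M = \frac{1}{8} \left(-105\right) = - \frac{105}{8} \approx -13.125$)
$y = - \frac{36775116}{475}$ ($y = \left(-53 + 1458\right) - \frac{37442491}{475} = 1405 - \frac{37442491}{475} = - \frac{36775116}{475} \approx -77421.0$)
$\left(- 90 M - 25\right) - y = \left(\left(-90\right) \left(- \frac{105}{8}\right) - 25\right) - - \frac{36775116}{475} = \left(\frac{4725}{4} - 25\right) + \frac{36775116}{475} = \frac{4625}{4} + \frac{36775116}{475} = \frac{149297339}{1900}$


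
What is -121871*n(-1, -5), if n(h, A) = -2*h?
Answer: -243742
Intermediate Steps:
-121871*n(-1, -5) = -(-243742)*(-1) = -121871*2 = -243742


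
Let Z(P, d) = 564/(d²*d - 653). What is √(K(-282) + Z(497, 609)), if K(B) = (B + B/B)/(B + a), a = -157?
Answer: 2*√98331758306395603502/24788779891 ≈ 0.80006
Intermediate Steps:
Z(P, d) = 564/(-653 + d³) (Z(P, d) = 564/(d³ - 653) = 564/(-653 + d³))
K(B) = (1 + B)/(-157 + B) (K(B) = (B + B/B)/(B - 157) = (B + 1)/(-157 + B) = (1 + B)/(-157 + B))
√(K(-282) + Z(497, 609)) = √((1 - 282)/(-157 - 282) + 564/(-653 + 609³)) = √(-281/(-439) + 564/(-653 + 225866529)) = √(-1/439*(-281) + 564/225865876) = √(281/439 + 564*(1/225865876)) = √(281/439 + 141/56466469) = √(15867139688/24788779891) = 2*√98331758306395603502/24788779891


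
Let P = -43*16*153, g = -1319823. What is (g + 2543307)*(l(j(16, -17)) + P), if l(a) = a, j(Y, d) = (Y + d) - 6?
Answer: -128797384164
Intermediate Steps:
j(Y, d) = -6 + Y + d
P = -105264 (P = -688*153 = -105264)
(g + 2543307)*(l(j(16, -17)) + P) = (-1319823 + 2543307)*((-6 + 16 - 17) - 105264) = 1223484*(-7 - 105264) = 1223484*(-105271) = -128797384164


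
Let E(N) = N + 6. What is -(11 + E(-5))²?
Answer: -144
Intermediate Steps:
E(N) = 6 + N
-(11 + E(-5))² = -(11 + (6 - 5))² = -(11 + 1)² = -1*12² = -1*144 = -144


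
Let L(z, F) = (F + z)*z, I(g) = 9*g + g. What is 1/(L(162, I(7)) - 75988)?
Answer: -1/38404 ≈ -2.6039e-5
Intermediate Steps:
I(g) = 10*g
L(z, F) = z*(F + z)
1/(L(162, I(7)) - 75988) = 1/(162*(10*7 + 162) - 75988) = 1/(162*(70 + 162) - 75988) = 1/(162*232 - 75988) = 1/(37584 - 75988) = 1/(-38404) = -1/38404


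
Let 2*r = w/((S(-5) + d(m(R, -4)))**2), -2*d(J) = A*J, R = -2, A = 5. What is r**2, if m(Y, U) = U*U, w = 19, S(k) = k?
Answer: 361/16402500 ≈ 2.2009e-5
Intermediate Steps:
m(Y, U) = U**2
d(J) = -5*J/2
r = 19/4050 (r = (19/((-5 - 5/2*(-4)**2)**2))/2 = (19/((-5 - 5/2*16)**2))/2 = (19/((-5 - 40)**2))/2 = (19/((-45)**2))/2 = (19/2025)/2 = (19*(1/2025))/2 = (1/2)*(19/2025) = 19/4050 ≈ 0.0046914)
r**2 = (19/4050)**2 = 361/16402500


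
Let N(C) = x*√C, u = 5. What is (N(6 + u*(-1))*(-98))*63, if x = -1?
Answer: 6174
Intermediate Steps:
N(C) = -√C
(N(6 + u*(-1))*(-98))*63 = (-√(6 + 5*(-1))*(-98))*63 = (-√(6 - 5)*(-98))*63 = (-√1*(-98))*63 = (-1*1*(-98))*63 = -1*(-98)*63 = 98*63 = 6174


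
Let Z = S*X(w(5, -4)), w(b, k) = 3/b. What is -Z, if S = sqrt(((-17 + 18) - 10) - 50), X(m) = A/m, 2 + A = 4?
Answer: -10*I*sqrt(59)/3 ≈ -25.604*I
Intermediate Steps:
A = 2 (A = -2 + 4 = 2)
X(m) = 2/m
S = I*sqrt(59) (S = sqrt((1 - 10) - 50) = sqrt(-9 - 50) = sqrt(-59) = I*sqrt(59) ≈ 7.6811*I)
Z = 10*I*sqrt(59)/3 (Z = (I*sqrt(59))*(2/((3/5))) = (I*sqrt(59))*(2/((3*(1/5)))) = (I*sqrt(59))*(2/(3/5)) = (I*sqrt(59))*(2*(5/3)) = (I*sqrt(59))*(10/3) = 10*I*sqrt(59)/3 ≈ 25.604*I)
-Z = -10*I*sqrt(59)/3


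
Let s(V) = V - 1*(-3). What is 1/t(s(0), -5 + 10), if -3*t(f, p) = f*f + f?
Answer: -1/4 ≈ -0.25000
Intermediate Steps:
s(V) = 3 + V (s(V) = V + 3 = 3 + V)
t(f, p) = -f/3 - f**2/3 (t(f, p) = -(f*f + f)/3 = -(f**2 + f)/3 = -(f + f**2)/3 = -f/3 - f**2/3)
1/t(s(0), -5 + 10) = 1/(-(3 + 0)*(1 + (3 + 0))/3) = 1/(-1/3*3*(1 + 3)) = 1/(-1/3*3*4) = 1/(-4) = -1/4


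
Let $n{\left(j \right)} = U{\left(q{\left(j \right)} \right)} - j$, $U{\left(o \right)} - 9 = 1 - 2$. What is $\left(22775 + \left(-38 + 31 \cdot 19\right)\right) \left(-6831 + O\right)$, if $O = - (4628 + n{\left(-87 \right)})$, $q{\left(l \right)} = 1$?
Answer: $-269508604$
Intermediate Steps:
$U{\left(o \right)} = 8$ ($U{\left(o \right)} = 9 + \left(1 - 2\right) = 9 - 1 = 8$)
$n{\left(j \right)} = 8 - j$
$O = -4723$ ($O = - (4628 + \left(8 - -87\right)) = - (4628 + \left(8 + 87\right)) = - (4628 + 95) = \left(-1\right) 4723 = -4723$)
$\left(22775 + \left(-38 + 31 \cdot 19\right)\right) \left(-6831 + O\right) = \left(22775 + \left(-38 + 31 \cdot 19\right)\right) \left(-6831 - 4723\right) = \left(22775 + \left(-38 + 589\right)\right) \left(-11554\right) = \left(22775 + 551\right) \left(-11554\right) = 23326 \left(-11554\right) = -269508604$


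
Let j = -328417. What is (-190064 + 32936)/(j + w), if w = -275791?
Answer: 19641/75526 ≈ 0.26006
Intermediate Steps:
(-190064 + 32936)/(j + w) = (-190064 + 32936)/(-328417 - 275791) = -157128/(-604208) = -157128*(-1/604208) = 19641/75526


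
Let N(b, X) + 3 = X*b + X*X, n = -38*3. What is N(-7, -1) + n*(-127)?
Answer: 14483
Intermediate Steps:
n = -114
N(b, X) = -3 + X**2 + X*b (N(b, X) = -3 + (X*b + X*X) = -3 + (X*b + X**2) = -3 + (X**2 + X*b) = -3 + X**2 + X*b)
N(-7, -1) + n*(-127) = (-3 + (-1)**2 - 1*(-7)) - 114*(-127) = (-3 + 1 + 7) + 14478 = 5 + 14478 = 14483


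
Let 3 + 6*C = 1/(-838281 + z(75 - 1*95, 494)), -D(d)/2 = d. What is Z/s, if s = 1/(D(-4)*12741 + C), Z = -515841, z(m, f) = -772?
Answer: -44116050433813484/839053 ≈ -5.2578e+10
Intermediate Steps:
D(d) = -2*d
C = -1258580/2517159 (C = -½ + 1/(6*(-838281 - 772)) = -½ + (⅙)/(-839053) = -½ + (⅙)*(-1/839053) = -½ - 1/5034318 = -1258580/2517159 ≈ -0.50000)
s = 2517159/256567723972 (s = 1/(-2*(-4)*12741 - 1258580/2517159) = 1/(8*12741 - 1258580/2517159) = 1/(101928 - 1258580/2517159) = 1/(256567723972/2517159) = 2517159/256567723972 ≈ 9.8109e-6)
Z/s = -515841/2517159/256567723972 = -515841*256567723972/2517159 = -44116050433813484/839053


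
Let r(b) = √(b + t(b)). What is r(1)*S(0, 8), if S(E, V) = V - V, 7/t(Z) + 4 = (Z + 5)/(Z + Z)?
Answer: 0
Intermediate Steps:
t(Z) = 7/(-4 + (5 + Z)/(2*Z)) (t(Z) = 7/(-4 + (Z + 5)/(Z + Z)) = 7/(-4 + (5 + Z)/((2*Z))) = 7/(-4 + (5 + Z)*(1/(2*Z))) = 7/(-4 + (5 + Z)/(2*Z)))
S(E, V) = 0
r(b) = √(b - 14*b/(-5 + 7*b))
r(1)*S(0, 8) = √(1*(-19 + 7*1)/(-5 + 7*1))*0 = √(1*(-19 + 7)/(-5 + 7))*0 = √(1*(-12)/2)*0 = √(1*(½)*(-12))*0 = √(-6)*0 = (I*√6)*0 = 0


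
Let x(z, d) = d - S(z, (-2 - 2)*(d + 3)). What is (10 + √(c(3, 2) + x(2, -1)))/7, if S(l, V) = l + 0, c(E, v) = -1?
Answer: 10/7 + 2*I/7 ≈ 1.4286 + 0.28571*I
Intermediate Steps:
S(l, V) = l
x(z, d) = d - z
(10 + √(c(3, 2) + x(2, -1)))/7 = (10 + √(-1 + (-1 - 1*2)))/7 = (10 + √(-1 + (-1 - 2)))*(⅐) = (10 + √(-1 - 3))*(⅐) = (10 + √(-4))*(⅐) = (10 + 2*I)*(⅐) = 10/7 + 2*I/7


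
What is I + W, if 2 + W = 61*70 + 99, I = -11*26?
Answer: 4081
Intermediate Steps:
I = -286
W = 4367 (W = -2 + (61*70 + 99) = -2 + (4270 + 99) = -2 + 4369 = 4367)
I + W = -286 + 4367 = 4081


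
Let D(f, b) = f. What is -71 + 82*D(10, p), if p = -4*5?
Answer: 749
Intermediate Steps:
p = -20
-71 + 82*D(10, p) = -71 + 82*10 = -71 + 820 = 749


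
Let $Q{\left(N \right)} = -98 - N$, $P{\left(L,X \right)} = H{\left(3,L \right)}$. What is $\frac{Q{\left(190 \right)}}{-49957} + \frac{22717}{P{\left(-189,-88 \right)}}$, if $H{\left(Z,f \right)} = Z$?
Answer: $\frac{1134874033}{149871} \approx 7572.3$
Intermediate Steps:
$P{\left(L,X \right)} = 3$
$\frac{Q{\left(190 \right)}}{-49957} + \frac{22717}{P{\left(-189,-88 \right)}} = \frac{-98 - 190}{-49957} + \frac{22717}{3} = \left(-98 - 190\right) \left(- \frac{1}{49957}\right) + 22717 \cdot \frac{1}{3} = \left(-288\right) \left(- \frac{1}{49957}\right) + \frac{22717}{3} = \frac{288}{49957} + \frac{22717}{3} = \frac{1134874033}{149871}$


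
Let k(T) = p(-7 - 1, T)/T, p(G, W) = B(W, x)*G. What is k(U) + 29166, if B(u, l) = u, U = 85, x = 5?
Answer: 29158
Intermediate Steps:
p(G, W) = G*W (p(G, W) = W*G = G*W)
k(T) = -8 (k(T) = ((-7 - 1)*T)/T = (-8*T)/T = -8)
k(U) + 29166 = -8 + 29166 = 29158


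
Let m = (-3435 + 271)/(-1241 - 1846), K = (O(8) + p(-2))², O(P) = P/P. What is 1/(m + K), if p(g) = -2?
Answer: 441/893 ≈ 0.49384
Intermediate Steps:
O(P) = 1
K = 1 (K = (1 - 2)² = (-1)² = 1)
m = 452/441 (m = -3164/(-3087) = -3164*(-1/3087) = 452/441 ≈ 1.0249)
1/(m + K) = 1/(452/441 + 1) = 1/(893/441) = 441/893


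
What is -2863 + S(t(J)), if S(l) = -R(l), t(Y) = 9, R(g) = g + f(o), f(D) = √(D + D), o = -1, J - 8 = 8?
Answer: -2872 - I*√2 ≈ -2872.0 - 1.4142*I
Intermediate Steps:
J = 16 (J = 8 + 8 = 16)
f(D) = √2*√D (f(D) = √(2*D) = √2*√D)
R(g) = g + I*√2 (R(g) = g + √2*√(-1) = g + √2*I = g + I*√2)
S(l) = -l - I*√2 (S(l) = -(l + I*√2) = -l - I*√2)
-2863 + S(t(J)) = -2863 + (-1*9 - I*√2) = -2863 + (-9 - I*√2) = -2872 - I*√2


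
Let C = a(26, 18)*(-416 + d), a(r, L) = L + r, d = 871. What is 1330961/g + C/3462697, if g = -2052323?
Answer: -652518165051/1015224670733 ≈ -0.64273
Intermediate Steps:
C = 20020 (C = (18 + 26)*(-416 + 871) = 44*455 = 20020)
1330961/g + C/3462697 = 1330961/(-2052323) + 20020/3462697 = 1330961*(-1/2052323) + 20020*(1/3462697) = -1330961/2052323 + 2860/494671 = -652518165051/1015224670733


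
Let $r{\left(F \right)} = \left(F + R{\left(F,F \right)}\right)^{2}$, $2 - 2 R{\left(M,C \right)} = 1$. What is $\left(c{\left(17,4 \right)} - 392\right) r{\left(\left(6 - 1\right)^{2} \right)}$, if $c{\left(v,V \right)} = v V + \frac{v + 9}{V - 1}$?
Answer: $- \frac{410091}{2} \approx -2.0505 \cdot 10^{5}$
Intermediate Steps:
$R{\left(M,C \right)} = \frac{1}{2}$ ($R{\left(M,C \right)} = 1 - \frac{1}{2} = \frac{1}{2}$)
$c{\left(v,V \right)} = V v + \frac{9 + v}{-1 + V}$
$r{\left(F \right)} = \left(\frac{1}{2} + F\right)^{2}$ ($r{\left(F \right)} = \left(F + \frac{1}{2}\right)^{2} = \left(\frac{1}{2} + F\right)^{2}$)
$\left(c{\left(17,4 \right)} - 392\right) r{\left(\left(6 - 1\right)^{2} \right)} = \left(\frac{9 + 17 + 17 \cdot 4^{2} - 4 \cdot 17}{-1 + 4} - 392\right) \frac{\left(1 + 2 \left(6 - 1\right)^{2}\right)^{2}}{4} = \left(\frac{9 + 17 + 17 \cdot 16 - 68}{3} - 392\right) \frac{\left(1 + 2 \cdot 5^{2}\right)^{2}}{4} = \left(\frac{9 + 17 + 272 - 68}{3} - 392\right) \frac{\left(1 + 2 \cdot 25\right)^{2}}{4} = \left(\frac{1}{3} \cdot 230 - 392\right) \frac{\left(1 + 50\right)^{2}}{4} = \left(\frac{230}{3} - 392\right) \frac{51^{2}}{4} = - \frac{946 \cdot \frac{1}{4} \cdot 2601}{3} = \left(- \frac{946}{3}\right) \frac{2601}{4} = - \frac{410091}{2}$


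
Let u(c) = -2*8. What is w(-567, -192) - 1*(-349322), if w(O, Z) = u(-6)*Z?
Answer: 352394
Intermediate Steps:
u(c) = -16
w(O, Z) = -16*Z
w(-567, -192) - 1*(-349322) = -16*(-192) - 1*(-349322) = 3072 + 349322 = 352394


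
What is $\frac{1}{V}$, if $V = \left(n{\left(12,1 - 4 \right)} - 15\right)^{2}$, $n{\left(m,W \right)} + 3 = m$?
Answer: $\frac{1}{36} \approx 0.027778$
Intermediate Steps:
$n{\left(m,W \right)} = -3 + m$
$V = 36$ ($V = \left(\left(-3 + 12\right) - 15\right)^{2} = \left(9 - 15\right)^{2} = \left(-6\right)^{2} = 36$)
$\frac{1}{V} = \frac{1}{36}$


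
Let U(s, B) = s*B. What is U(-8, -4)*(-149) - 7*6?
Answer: -4810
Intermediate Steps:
U(s, B) = B*s
U(-8, -4)*(-149) - 7*6 = -4*(-8)*(-149) - 7*6 = 32*(-149) - 42 = -4768 - 42 = -4810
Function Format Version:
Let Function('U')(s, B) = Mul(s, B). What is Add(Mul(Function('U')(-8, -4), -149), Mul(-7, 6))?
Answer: -4810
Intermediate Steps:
Function('U')(s, B) = Mul(B, s)
Add(Mul(Function('U')(-8, -4), -149), Mul(-7, 6)) = Add(Mul(Mul(-4, -8), -149), Mul(-7, 6)) = Add(Mul(32, -149), -42) = Add(-4768, -42) = -4810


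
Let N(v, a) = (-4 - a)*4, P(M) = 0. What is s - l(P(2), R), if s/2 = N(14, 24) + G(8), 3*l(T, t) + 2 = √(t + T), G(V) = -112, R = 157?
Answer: -1342/3 - √157/3 ≈ -451.51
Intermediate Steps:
l(T, t) = -⅔ + √(T + t)/3 (l(T, t) = -⅔ + √(t + T)/3 = -⅔ + √(T + t)/3)
N(v, a) = -16 - 4*a
s = -448 (s = 2*((-16 - 4*24) - 112) = 2*((-16 - 96) - 112) = 2*(-112 - 112) = 2*(-224) = -448)
s - l(P(2), R) = -448 - (-⅔ + √(0 + 157)/3) = -448 - (-⅔ + √157/3) = -448 + (⅔ - √157/3) = -1342/3 - √157/3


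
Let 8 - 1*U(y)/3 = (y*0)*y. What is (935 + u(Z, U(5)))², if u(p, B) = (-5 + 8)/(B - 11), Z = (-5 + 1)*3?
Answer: 147816964/169 ≈ 8.7466e+5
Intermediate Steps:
Z = -12 (Z = -4*3 = -12)
U(y) = 24 (U(y) = 24 - 3*y*0*y = 24 - 0*y = 24 - 3*0 = 24 + 0 = 24)
u(p, B) = 3/(-11 + B)
(935 + u(Z, U(5)))² = (935 + 3/(-11 + 24))² = (935 + 3/13)² = (12158/13)² = 147816964/169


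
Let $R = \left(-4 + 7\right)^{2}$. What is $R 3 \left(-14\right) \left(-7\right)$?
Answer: $2646$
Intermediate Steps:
$R = 9$ ($R = 3^{2} = 9$)
$R 3 \left(-14\right) \left(-7\right) = 9 \cdot 3 \left(-14\right) \left(-7\right) = 9 \left(\left(-42\right) \left(-7\right)\right) = 9 \cdot 294 = 2646$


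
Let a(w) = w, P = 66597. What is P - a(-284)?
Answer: 66881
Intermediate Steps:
P - a(-284) = 66597 - 1*(-284) = 66597 + 284 = 66881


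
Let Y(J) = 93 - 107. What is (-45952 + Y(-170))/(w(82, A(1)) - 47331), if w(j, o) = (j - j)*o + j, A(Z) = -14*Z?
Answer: 45966/47249 ≈ 0.97285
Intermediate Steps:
Y(J) = -14
w(j, o) = j (w(j, o) = 0*o + j = 0 + j = j)
(-45952 + Y(-170))/(w(82, A(1)) - 47331) = (-45952 - 14)/(82 - 47331) = -45966/(-47249) = -45966*(-1/47249) = 45966/47249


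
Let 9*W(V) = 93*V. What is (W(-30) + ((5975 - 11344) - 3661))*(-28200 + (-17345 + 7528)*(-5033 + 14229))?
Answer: 843451800880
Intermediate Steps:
W(V) = 31*V/3 (W(V) = (93*V)/9 = 31*V/3)
(W(-30) + ((5975 - 11344) - 3661))*(-28200 + (-17345 + 7528)*(-5033 + 14229)) = ((31/3)*(-30) + ((5975 - 11344) - 3661))*(-28200 + (-17345 + 7528)*(-5033 + 14229)) = (-310 + (-5369 - 3661))*(-28200 - 9817*9196) = (-310 - 9030)*(-28200 - 90277132) = -9340*(-90305332) = 843451800880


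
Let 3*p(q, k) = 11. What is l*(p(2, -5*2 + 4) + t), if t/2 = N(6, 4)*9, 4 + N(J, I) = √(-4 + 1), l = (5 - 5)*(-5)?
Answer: 0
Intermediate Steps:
p(q, k) = 11/3 (p(q, k) = (⅓)*11 = 11/3)
l = 0 (l = 0*(-5) = 0)
N(J, I) = -4 + I*√3 (N(J, I) = -4 + √(-4 + 1) = -4 + √(-3) = -4 + I*√3)
t = -72 + 18*I*√3 (t = 2*((-4 + I*√3)*9) = 2*(-36 + 9*I*√3) = -72 + 18*I*√3 ≈ -72.0 + 31.177*I)
l*(p(2, -5*2 + 4) + t) = 0*(11/3 + (-72 + 18*I*√3)) = 0*(-205/3 + 18*I*√3) = 0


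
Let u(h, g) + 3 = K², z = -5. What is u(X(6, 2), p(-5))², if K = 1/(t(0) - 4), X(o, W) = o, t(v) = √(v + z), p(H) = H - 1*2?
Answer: 64*(-29*I + 24*√5)/(-199*I + 176*√5) ≈ 8.8493 - 0.24136*I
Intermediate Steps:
p(H) = -2 + H (p(H) = H - 2 = -2 + H)
t(v) = √(-5 + v) (t(v) = √(v - 5) = √(-5 + v))
K = 1/(-4 + I*√5) (K = 1/(√(-5 + 0) - 4) = 1/(√(-5) - 4) = 1/(I*√5 - 4) = 1/(-4 + I*√5) ≈ -0.19048 - 0.10648*I)
u(h, g) = -3 + (-4/21 - I*√5/21)²
u(X(6, 2), p(-5))² = (-3 + (4 - I*√5)⁻²)²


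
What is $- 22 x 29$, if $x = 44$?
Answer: $-28072$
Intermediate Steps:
$- 22 x 29 = \left(-22\right) 44 \cdot 29 = \left(-968\right) 29 = -28072$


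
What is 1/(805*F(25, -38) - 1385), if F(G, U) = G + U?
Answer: -1/11850 ≈ -8.4388e-5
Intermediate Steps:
1/(805*F(25, -38) - 1385) = 1/(805*(25 - 38) - 1385) = 1/(805*(-13) - 1385) = 1/(-10465 - 1385) = 1/(-11850) = -1/11850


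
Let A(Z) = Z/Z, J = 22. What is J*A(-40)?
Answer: 22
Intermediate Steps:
A(Z) = 1
J*A(-40) = 22*1 = 22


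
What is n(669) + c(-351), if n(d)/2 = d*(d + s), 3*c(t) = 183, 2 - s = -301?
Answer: 1300597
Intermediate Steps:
s = 303 (s = 2 - 1*(-301) = 2 + 301 = 303)
c(t) = 61 (c(t) = (1/3)*183 = 61)
n(d) = 2*d*(303 + d) (n(d) = 2*(d*(d + 303)) = 2*(d*(303 + d)) = 2*d*(303 + d))
n(669) + c(-351) = 2*669*(303 + 669) + 61 = 2*669*972 + 61 = 1300536 + 61 = 1300597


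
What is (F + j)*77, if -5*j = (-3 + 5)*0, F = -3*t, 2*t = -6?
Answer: 693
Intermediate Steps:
t = -3 (t = (½)*(-6) = -3)
F = 9 (F = -3*(-3) = 9)
j = 0 (j = -(-3 + 5)*0/5 = -2*0/5 = -⅕*0 = 0)
(F + j)*77 = (9 + 0)*77 = 9*77 = 693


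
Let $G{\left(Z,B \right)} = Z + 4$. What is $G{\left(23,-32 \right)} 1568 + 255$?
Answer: $42591$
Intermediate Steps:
$G{\left(Z,B \right)} = 4 + Z$
$G{\left(23,-32 \right)} 1568 + 255 = \left(4 + 23\right) 1568 + 255 = 27 \cdot 1568 + 255 = 42336 + 255 = 42591$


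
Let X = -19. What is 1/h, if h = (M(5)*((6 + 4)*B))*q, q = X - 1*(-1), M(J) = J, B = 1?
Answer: -1/900 ≈ -0.0011111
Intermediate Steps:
q = -18 (q = -19 - 1*(-1) = -19 + 1 = -18)
h = -900 (h = (5*((6 + 4)*1))*(-18) = (5*(10*1))*(-18) = (5*10)*(-18) = 50*(-18) = -900)
1/h = 1/(-900) = -1/900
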